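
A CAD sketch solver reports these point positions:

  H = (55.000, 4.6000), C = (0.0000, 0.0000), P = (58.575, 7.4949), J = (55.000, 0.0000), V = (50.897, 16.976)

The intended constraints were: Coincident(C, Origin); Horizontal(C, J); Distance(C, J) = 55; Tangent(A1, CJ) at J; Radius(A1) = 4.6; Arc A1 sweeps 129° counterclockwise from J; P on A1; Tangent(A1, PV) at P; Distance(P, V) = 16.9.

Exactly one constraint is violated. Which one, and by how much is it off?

Distance(P, V) = 16.9 — off by 4.70.

C = (0.00, 0.00) ✓; C.y = 0.00, J.y = 0.00 ✓; |CJ| = 55.00 ✓; ∠(HJ, JC) = 90.00° ✓; |HJ| = 4.600 ✓; bearing(H→P) − bearing(H→J) = 129.0° ✓; |HP| = 4.600 ✓; ∠(HP, PV) = 90.00° ✓; |PV| = 12.20 ✗.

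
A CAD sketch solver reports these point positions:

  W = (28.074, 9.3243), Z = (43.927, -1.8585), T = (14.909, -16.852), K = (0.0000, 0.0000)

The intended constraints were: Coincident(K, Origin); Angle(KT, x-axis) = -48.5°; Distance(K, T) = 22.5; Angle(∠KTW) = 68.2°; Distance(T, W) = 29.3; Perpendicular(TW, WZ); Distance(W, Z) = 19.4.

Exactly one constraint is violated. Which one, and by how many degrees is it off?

Perpendicular(TW, WZ) — off by 8.50°.

K = (0.00, 0.00) ✓; KT at -48.50° ✓; |KT| = 22.50 ✓; ∠KTW = 68.20° ✓; |TW| = 29.30 ✓; ∠(TW, WZ) = 98.50° ✗; |WZ| = 19.40 ✓.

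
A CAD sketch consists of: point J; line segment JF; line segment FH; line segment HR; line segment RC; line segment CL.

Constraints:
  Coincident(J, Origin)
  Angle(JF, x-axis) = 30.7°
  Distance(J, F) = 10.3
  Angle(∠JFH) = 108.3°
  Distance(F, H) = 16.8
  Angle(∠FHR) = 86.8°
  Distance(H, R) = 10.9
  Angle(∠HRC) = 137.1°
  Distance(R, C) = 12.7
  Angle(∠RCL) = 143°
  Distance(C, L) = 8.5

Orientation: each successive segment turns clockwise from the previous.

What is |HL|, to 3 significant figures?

27.6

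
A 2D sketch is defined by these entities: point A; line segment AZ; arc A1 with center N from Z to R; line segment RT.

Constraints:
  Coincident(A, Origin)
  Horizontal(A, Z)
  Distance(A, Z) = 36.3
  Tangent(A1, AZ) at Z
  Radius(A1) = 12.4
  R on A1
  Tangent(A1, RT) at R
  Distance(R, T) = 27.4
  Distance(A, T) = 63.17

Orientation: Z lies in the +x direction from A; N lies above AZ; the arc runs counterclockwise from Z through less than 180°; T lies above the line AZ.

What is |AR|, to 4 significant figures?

50.19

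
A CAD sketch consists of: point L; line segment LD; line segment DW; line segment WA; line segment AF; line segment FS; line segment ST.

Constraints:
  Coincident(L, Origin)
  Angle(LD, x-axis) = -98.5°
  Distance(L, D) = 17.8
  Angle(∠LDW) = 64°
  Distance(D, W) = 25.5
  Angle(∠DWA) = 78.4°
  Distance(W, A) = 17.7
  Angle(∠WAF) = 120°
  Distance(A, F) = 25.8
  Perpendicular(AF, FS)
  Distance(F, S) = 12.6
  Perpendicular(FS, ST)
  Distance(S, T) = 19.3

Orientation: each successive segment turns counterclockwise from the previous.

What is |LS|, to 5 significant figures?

14.532

L is at the origin; LD runs at -98.5° with length 17.8, so D = (-2.6310, -17.604). ∠LDW = 64.0° gives DW at 17.500° from the x-axis; with |DW| = 25.5, W = (21.689, -9.9365). ∠DWA = 78.4° gives WA at 119.10° from the x-axis; with |WA| = 17.7, A = (13.081, 5.5293). ∠WAF = 120.0° gives AF at 179.10° from the x-axis; with |AF| = 25.8, F = (-12.716, 5.9345). AF ⟂ FS, so FS runs at -90.900°; with |FS| = 12.6, S = (-12.914, -6.6639). Then |LS| = |S − L| = 14.532.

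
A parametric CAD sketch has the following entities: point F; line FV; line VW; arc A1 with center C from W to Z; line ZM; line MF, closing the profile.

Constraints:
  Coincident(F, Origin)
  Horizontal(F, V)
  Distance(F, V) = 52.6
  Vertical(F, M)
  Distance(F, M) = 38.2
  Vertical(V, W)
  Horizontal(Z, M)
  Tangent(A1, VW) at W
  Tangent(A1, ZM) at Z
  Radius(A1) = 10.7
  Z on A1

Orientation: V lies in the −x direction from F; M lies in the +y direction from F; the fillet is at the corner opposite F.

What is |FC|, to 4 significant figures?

50.12

F is at the origin; FV is horizontal with |FV| = 52.6 and V on the −x side, so V = (-52.60, 0.000). FM is vertical with |FM| = 38.2 and M on the +y side, so M = (0.000, 38.20). The virtual corner opposite F is at (-52.60, 38.20). The tangent condition forces CW to be normal to VW and since A1 is tangent to ZM there, CZ ⟂ ZM, with radius 10.7, so the center C sits 10.7 in from both sides at C = (-41.90, 27.50). Then |FC| = |C − F| = 50.12.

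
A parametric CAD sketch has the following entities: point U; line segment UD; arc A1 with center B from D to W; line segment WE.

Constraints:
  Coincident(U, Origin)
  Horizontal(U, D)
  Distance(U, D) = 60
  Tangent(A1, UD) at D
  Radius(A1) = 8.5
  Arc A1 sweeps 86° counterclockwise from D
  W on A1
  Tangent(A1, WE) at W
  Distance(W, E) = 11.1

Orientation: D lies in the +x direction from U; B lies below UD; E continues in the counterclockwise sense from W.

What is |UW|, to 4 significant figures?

52.12

Since A1 is tangent to UD there, BD ⟂ UD, so B = D + (0, -8.5) = (60.00, -8.500). On A1, D sits at bearing 90° from B; an 86° counterclockwise sweep puts W at bearing 176°, so W = B + 8.5·(cos 176°, sin 176°) = (51.52, -7.907). Then |UW| = |W − U| = 52.12.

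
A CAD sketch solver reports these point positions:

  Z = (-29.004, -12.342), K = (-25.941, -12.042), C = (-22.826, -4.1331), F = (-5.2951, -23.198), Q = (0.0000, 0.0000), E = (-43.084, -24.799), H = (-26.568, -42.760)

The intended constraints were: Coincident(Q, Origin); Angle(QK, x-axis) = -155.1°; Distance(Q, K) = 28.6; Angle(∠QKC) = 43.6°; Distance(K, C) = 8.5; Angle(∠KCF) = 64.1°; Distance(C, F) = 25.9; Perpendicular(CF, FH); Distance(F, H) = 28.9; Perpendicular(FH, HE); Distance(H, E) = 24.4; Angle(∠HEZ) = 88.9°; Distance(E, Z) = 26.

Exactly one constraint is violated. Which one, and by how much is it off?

Distance(E, Z) = 26 — off by 7.20.

Q = (0.00, 0.00) ✓; QK at -155.1° ✓; |QK| = 28.60 ✓; ∠QKC = 43.60° ✓; |KC| = 8.500 ✓; ∠KCF = 64.10° ✓; |CF| = 25.90 ✓; ∠(CF, FH) = 90.00° ✓; |FH| = 28.90 ✓; ∠(FH, HE) = 90.00° ✓; |HE| = 24.40 ✓; ∠HEZ = 88.90° ✓; |EZ| = 18.80 ✗.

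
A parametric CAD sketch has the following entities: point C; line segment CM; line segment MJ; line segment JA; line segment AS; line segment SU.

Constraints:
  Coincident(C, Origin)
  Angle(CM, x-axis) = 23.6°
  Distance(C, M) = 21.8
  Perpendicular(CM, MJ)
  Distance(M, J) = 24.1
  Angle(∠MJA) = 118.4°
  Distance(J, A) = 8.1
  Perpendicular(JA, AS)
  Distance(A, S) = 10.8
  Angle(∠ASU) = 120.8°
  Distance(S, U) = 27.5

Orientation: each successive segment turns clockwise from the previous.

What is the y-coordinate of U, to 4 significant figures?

14.19

JA ⟂ AS, so AS runs at 142.0°; with |AS| = 10.8, S = (16.13, -13.09). ∠ASU = 120.8° gives SU at 82.80° from the x-axis; with |SU| = 27.5, U = (19.57, 14.19). So U.y = 14.19.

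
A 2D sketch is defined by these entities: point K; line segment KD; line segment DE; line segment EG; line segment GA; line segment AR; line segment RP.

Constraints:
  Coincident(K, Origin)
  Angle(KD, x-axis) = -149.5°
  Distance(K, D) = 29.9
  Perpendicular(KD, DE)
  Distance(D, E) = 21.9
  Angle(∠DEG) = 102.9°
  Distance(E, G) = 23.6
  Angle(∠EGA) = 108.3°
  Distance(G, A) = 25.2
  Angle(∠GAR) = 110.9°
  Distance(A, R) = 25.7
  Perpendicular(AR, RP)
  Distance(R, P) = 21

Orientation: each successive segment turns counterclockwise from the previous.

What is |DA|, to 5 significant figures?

36.493

∠DEG = 102.9° gives EG at 17.600° from the x-axis; with |EG| = 23.6, G = (7.8477, -26.909). ∠EGA = 108.3° gives GA at 89.300° from the x-axis; with |GA| = 25.2, A = (8.1555, -1.7110). Then |DA| = |A − D| = 36.493.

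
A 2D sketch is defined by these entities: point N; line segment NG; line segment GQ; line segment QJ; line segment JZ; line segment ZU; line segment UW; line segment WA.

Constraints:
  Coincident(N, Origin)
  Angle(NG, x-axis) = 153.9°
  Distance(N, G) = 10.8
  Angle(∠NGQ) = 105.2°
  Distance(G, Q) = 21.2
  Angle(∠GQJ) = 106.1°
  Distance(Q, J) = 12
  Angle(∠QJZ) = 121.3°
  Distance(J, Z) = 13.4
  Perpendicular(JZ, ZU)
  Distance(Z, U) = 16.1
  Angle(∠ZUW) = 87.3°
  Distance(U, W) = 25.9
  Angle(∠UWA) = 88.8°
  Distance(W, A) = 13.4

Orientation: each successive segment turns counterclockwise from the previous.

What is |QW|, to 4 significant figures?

7.766

JZ ⟂ ZU, so ZU runs at 91.30°; with |ZU| = 16.1, U = (-4.194, -4.885). ∠ZUW = 87.3° gives UW at -176.0° from the x-axis; with |UW| = 25.9, W = (-30.03, -6.692). Then |QW| = |W − Q| = 7.766.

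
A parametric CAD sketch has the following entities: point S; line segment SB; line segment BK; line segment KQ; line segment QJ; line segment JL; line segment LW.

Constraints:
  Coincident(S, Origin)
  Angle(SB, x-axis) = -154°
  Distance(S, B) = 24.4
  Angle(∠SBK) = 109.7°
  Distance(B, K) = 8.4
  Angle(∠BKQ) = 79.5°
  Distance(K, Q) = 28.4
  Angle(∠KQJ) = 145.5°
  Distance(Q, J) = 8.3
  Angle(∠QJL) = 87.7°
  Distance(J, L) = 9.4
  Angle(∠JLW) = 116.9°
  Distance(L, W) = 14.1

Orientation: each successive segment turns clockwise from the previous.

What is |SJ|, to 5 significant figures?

12.176

S is at the origin; SB runs at -154.0° with length 24.4, so B = (-21.931, -10.696). ∠SBK = 109.7° gives BK at 135.70° from the x-axis; with |BK| = 8.4, K = (-27.942, -4.8296). ∠BKQ = 79.5° gives KQ at 35.200° from the x-axis; with |KQ| = 28.4, Q = (-4.7355, 11.541). ∠KQJ = 145.5° gives QJ at 0.70000° from the x-axis; with |QJ| = 8.3, J = (3.5639, 11.643). Then |SJ| = |J − S| = 12.176.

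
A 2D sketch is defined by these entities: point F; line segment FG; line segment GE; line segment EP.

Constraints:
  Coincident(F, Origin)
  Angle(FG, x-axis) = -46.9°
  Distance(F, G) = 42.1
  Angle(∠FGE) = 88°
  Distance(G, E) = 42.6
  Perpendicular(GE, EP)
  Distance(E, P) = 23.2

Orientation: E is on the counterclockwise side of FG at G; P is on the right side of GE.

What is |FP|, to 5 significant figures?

77.152

∠FGE = 88.0°, so GE runs at -46.9° + (180° − 88.0°) = 45.100° from the x-axis; with |GE| = 42.6, E = G + 42.6·(cos 45.100°, sin 45.100°) = (58.836, -0.56455). The perpendicularity gives EP at right angles to GE; with |EP| = 23.2 on the right of GE, P = E + 23.2·(0.70834, -0.70587) = (75.269, -16.941). Then |FP| = |P − F| = 77.152.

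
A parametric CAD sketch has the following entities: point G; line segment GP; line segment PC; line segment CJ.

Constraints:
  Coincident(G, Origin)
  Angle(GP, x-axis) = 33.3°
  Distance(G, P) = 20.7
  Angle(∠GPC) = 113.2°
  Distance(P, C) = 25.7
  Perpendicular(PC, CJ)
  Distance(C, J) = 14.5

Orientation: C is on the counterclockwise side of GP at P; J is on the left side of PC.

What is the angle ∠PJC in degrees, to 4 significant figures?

60.57°

G is at the origin; GP runs at 33.3° with length 20.7, so P = 20.7·(cos 33.3°, sin 33.3°) = (17.30, 11.36). ∠GPC = 113.2°, so PC runs at 33.3° + (180° − 113.2°) = 100.1° from the x-axis; with |PC| = 25.7, C = P + 25.7·(cos 100.1°, sin 100.1°) = (12.79, 36.67). PC ⟂ CJ; with |CJ| = 14.5 on the left of PC, J = C + 14.5·(-0.9845, -0.1754) = (-1.481, 34.12). Then cos ∠PJC = JP·JC / (|JP||JC|), giving 60.57°.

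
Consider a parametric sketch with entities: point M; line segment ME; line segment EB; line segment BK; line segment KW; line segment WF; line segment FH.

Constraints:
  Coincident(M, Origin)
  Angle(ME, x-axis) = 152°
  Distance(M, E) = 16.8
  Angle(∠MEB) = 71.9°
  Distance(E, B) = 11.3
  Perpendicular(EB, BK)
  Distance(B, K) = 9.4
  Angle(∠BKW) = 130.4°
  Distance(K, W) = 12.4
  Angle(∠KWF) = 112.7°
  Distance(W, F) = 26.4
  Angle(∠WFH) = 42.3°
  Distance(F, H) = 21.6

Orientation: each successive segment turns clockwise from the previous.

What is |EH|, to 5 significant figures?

0.89583

M is at the origin; ME runs at 152.0° with length 16.8, so E = (-14.834, 7.8871). ∠MEB = 71.9° gives EB at 43.900° from the x-axis; with |EB| = 11.3, B = (-6.6913, 15.723). EB ⟂ BK, so BK runs at -46.100°; with |BK| = 9.4, K = (-0.17331, 8.9494). ∠BKW = 130.4° gives KW at -95.700° from the x-axis; with |KW| = 12.4, W = (-1.4049, -3.3893). ∠KWF = 112.7° gives WF at -163.00° from the x-axis; with |WF| = 26.4, F = (-26.651, -11.108). ∠WFH = 42.3° gives FH at 59.300° from the x-axis; with |FH| = 21.6, H = (-15.624, 7.4649). Then |EH| = |H − E| = 0.89583.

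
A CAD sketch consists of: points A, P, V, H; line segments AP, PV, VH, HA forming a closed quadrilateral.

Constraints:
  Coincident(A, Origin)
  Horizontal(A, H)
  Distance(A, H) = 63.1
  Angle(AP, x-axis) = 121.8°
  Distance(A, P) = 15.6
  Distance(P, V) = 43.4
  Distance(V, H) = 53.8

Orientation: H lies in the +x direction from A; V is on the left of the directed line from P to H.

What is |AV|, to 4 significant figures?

47.43

A is at the origin; AH is horizontal with |AH| = 63.1 and H in +x, so H = (63.1, 0). AP runs at 121.8° with |AP| = 15.6, so P = (-8.221, 13.26). V is determined by |PV| = 43.4 and |VH| = 53.8 together: it lies at the intersection of circle(P, 43.4) and circle(H, 53.8). With |PH| = 72.54, the foot of the radical line on PH is 29.30 from P and the perpendicular offset is √(43.4² − 29.30²) = 32.01. Taking the left-of-PH solution: V = (26.44, 39.38).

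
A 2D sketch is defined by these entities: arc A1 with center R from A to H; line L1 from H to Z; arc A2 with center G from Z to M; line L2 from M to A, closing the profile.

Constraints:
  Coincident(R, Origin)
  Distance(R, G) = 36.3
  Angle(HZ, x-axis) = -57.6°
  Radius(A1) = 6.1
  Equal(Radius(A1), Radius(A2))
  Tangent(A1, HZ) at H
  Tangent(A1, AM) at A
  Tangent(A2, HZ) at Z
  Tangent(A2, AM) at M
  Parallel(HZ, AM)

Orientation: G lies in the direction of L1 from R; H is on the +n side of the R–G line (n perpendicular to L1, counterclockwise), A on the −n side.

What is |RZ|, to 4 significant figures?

36.81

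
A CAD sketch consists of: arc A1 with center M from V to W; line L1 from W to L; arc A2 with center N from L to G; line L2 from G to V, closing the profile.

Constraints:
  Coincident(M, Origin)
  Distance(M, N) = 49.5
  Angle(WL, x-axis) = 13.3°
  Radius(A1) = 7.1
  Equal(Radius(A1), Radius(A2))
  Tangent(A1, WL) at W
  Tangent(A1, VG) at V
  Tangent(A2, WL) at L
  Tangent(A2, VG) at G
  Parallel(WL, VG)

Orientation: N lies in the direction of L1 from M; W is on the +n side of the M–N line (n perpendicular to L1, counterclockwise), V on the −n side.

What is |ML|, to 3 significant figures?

50.0

Tangency of A1 to both parallel lines with radius 7.1 puts W and V at M ± 7.1·n: W = (-1.63, 6.91), V = (1.63, -6.91). Equal radii place L and G the same way about N: L = N + 7.1·n = (46.5, 18.3), G = N − 7.1·n = (49.8, 4.48). Then |ML| = |L − M| = 50.0.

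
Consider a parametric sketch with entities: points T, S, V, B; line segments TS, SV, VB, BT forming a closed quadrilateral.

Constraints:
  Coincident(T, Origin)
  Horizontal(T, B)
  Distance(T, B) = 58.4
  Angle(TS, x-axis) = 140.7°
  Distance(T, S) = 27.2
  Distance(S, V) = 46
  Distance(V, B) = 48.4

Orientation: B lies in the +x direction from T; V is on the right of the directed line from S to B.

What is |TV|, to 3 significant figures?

19.0

T is at the origin; T and B share the same y with |TB| = 58.4 and B in +x, so B = (58.4, 0). TS runs at 140.7° with |TS| = 27.2, so S = (-21.0, 17.2). V is determined by |SV| = 46.0 and |VB| = 48.4 together: it lies at the intersection of circle(S, 46.0) and circle(B, 48.4). With |SB| = 81.3, the foot of the radical line on SB is 39.3 from S and the perpendicular offset is √(46.0² − 39.3²) = 24.0. Taking the right-of-SB solution: V = (12.2, -14.5).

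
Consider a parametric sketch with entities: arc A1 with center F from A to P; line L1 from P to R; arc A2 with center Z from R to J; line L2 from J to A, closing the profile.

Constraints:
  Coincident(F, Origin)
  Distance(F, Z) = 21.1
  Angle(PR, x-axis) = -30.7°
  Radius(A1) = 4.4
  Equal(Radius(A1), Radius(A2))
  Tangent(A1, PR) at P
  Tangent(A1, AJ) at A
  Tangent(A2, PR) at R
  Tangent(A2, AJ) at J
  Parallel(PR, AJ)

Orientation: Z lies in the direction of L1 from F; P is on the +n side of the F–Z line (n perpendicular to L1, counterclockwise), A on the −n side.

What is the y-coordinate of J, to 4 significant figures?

-14.56

The slot axis is L1's direction at -30.7°, so u = (cos -30.7°, sin -30.7°) = (0.8599, -0.5105) and n = (−sin -30.7°, cos -30.7°) = (0.5105, 0.8599). F is at the origin and Z lies 21.1 along u from F, so Z = 21.1·u = (18.14, -10.77). Tangency of A1 to both parallel lines with radius 4.4 puts P and A at F ± 4.4·n: P = (2.246, 3.783), A = (-2.246, -3.783). Equal radii place R and J the same way about Z: R = Z + 4.4·n = (20.39, -6.989), J = Z − 4.4·n = (15.90, -14.56). So J.y = -14.56.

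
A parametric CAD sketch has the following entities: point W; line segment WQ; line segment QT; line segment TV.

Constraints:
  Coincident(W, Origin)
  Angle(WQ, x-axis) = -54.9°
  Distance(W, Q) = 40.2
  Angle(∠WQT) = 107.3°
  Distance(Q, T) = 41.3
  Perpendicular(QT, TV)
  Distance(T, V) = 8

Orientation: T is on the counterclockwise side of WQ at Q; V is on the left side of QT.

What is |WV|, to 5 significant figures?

61.311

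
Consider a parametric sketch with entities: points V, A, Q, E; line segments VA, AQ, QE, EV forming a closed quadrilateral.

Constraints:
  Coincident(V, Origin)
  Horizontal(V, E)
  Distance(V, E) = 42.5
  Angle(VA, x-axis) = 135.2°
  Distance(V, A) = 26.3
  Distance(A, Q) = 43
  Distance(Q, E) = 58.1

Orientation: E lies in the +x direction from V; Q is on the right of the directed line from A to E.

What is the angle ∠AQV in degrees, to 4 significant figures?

34.87°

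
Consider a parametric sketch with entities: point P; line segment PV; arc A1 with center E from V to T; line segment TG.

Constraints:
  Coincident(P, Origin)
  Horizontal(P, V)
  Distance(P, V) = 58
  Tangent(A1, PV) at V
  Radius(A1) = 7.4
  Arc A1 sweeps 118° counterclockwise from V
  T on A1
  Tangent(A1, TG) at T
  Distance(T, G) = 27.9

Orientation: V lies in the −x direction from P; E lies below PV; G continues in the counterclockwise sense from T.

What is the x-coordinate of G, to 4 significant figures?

-51.44

On A1, V sits at bearing 90° from E; a 118° counterclockwise sweep puts T at bearing 208°, so T = E + 7.4·(cos 208°, sin 208°) = (-64.53, -10.87). Tangency of A1 to TG means the radius ET is perpendicular to TG, so TG runs along (−sin 208°, cos 208°); with |TG| = 27.9, G = (-51.44, -35.51). So G.x = -51.44.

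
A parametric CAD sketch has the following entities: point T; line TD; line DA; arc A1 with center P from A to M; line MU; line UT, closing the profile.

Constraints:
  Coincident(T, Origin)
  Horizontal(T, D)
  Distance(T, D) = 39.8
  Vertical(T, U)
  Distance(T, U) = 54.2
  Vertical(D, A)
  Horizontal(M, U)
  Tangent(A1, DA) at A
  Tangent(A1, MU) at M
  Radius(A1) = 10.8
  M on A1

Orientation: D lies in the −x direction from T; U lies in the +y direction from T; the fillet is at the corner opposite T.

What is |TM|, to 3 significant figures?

61.5

T is at the origin; TD is horizontal with |TD| = 39.8 and D on the −x side, so D = (-39.8, 0.00). T and U share the same x with |TU| = 54.2 and U on the +y side, so U = (0.00, 54.2). The virtual corner opposite T is at (-39.8, 54.2). A1 meets DA tangentially, so PA is at right angles to DA and tangency of A1 to MU means the radius PM is perpendicular to MU, with radius 10.8, so the center P sits 10.8 in from both sides at P = (-29.0, 43.4). That places the tangent points at A = (-39.8, 43.4) on DA and M = (-29.0, 54.2) on MU. Then |TM| = |M − T| = 61.5.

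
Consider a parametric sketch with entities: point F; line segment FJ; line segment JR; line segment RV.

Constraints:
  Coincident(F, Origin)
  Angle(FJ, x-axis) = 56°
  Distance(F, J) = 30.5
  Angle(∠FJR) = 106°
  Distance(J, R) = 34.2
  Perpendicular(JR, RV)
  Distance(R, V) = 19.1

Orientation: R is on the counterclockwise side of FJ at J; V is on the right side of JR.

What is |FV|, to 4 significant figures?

64.50

F is at the origin; FJ runs at 56.0° with length 30.5, so J = 30.5·(cos 56.0°, sin 56.0°) = (17.06, 25.29). ∠FJR = 106.0°, so JR runs at 56.0° + (180° − 106.0°) = 130.0° from the x-axis; with |JR| = 34.2, R = J + 34.2·(cos 130.0°, sin 130.0°) = (-4.928, 51.48). JR is perpendicular to RV; with |RV| = 19.1 on the right of JR, V = R + 19.1·(0.7660, 0.6428) = (9.703, 63.76). Then |FV| = |V − F| = 64.50.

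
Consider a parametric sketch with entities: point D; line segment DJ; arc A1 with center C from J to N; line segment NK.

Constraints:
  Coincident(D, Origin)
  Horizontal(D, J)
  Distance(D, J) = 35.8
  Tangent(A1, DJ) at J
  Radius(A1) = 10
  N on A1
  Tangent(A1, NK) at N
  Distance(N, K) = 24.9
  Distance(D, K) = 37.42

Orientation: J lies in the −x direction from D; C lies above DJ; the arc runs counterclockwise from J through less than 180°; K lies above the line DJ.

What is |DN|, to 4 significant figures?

27.17

Checks: |CN| = 10.00 ✓; ∠(CN, NK) = 90.00° ✓; |NK| = 24.90 ✓; |DK| = 37.42 ✓.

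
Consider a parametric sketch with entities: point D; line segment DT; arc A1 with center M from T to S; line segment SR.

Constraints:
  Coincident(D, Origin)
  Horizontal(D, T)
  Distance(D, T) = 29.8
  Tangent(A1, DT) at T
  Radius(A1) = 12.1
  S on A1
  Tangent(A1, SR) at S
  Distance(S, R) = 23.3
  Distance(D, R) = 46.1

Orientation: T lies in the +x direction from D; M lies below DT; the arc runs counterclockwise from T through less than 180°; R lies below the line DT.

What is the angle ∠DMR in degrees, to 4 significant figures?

103.8°

D is at the origin; D and T share the same y with |DT| = 29.8 and T on the +x side, so T = (29.80, 0.000). Since A1 is tangent to DT there, MT ⟂ DT, so M = T + (0, -12.1) = (29.80, -12.10). Since MS ⟂ SR (tangency), |MR| = √(12.1² + 23.3²) = 26.25 regardless of where S sits on A1. So R lies on both circle(D, 46.1) and circle(M, 26.25); the below-DT intersection is R = (25.99, -38.08). S is the foot of the tangent from R: S = (18.37, -16.06).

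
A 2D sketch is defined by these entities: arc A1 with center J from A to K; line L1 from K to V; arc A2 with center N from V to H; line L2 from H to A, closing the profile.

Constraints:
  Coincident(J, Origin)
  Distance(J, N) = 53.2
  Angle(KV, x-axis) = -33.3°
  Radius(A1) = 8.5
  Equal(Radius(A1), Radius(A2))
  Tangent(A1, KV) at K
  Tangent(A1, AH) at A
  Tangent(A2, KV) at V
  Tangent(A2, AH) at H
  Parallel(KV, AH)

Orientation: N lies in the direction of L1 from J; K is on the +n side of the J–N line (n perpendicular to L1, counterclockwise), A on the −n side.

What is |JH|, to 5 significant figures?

53.875

The slot axis is L1's direction at -33.3°, so u = (cos -33.3°, sin -33.3°) = (0.83581, -0.54902) and n = (−sin -33.3°, cos -33.3°) = (0.54902, 0.83581). J is at the origin and N lies 53.2 along u from J, so N = 53.2·u = (44.465, -29.208). Tangency of A1 to both parallel lines with radius 8.5 puts K and A at J ± 8.5·n: K = (4.6667, 7.1044), A = (-4.6667, -7.1044). Equal radii place V and H the same way about N: V = N + 8.5·n = (49.132, -22.104), H = N − 8.5·n = (39.798, -36.312). Then |JH| = |H − J| = 53.875.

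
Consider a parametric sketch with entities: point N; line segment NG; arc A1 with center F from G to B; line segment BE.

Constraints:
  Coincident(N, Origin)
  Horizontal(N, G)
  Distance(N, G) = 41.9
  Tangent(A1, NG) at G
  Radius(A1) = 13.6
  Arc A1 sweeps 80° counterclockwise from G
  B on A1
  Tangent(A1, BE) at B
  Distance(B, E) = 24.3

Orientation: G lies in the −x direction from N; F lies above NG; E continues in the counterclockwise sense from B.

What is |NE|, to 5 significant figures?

42.740

N is at the origin; N and G share the same y with |NG| = 41.9 and G on the −x side, so G = (-41.900, 0.0000). The tangent condition forces FG to be normal to NG, so F = G + (0, 13.6) = (-41.900, 13.600). On A1, G sits at bearing -90° from F; an 80° counterclockwise sweep puts B at bearing -10°, so B = F + 13.6·(cos -10°, sin -10°) = (-28.507, 11.238). The tangent condition forces FB to be normal to BE, so BE runs along (−sin -10°, cos -10°); with |BE| = 24.3, E = (-24.287, 35.169). Then |NE| = |E − N| = 42.740.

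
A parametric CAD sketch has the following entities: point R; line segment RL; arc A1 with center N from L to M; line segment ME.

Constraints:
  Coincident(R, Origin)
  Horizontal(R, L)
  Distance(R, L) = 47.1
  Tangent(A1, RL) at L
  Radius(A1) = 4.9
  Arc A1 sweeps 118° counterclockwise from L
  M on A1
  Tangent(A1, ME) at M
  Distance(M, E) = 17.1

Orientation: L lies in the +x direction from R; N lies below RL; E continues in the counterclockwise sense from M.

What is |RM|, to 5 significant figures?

43.375

R is at the origin; R and L share the same y with |RL| = 47.1 and L on the +x side, so L = (47.100, 0.0000). Tangency of A1 to RL means the radius NL is perpendicular to RL, so N = L + (0, -4.9) = (47.100, -4.9000). On A1, L sits at bearing 90° from N; a 118° counterclockwise sweep puts M at bearing 208°, so M = N + 4.9·(cos 208°, sin 208°) = (42.774, -7.2004). Then |RM| = |M − R| = 43.375.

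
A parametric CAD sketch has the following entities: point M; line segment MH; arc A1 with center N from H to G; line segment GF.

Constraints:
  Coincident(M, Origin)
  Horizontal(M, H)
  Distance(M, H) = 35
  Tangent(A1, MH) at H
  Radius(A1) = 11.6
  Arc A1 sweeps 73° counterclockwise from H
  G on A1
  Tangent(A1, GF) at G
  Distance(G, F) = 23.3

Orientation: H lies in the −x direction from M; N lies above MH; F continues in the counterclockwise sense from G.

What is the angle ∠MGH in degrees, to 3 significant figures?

125°

M is at the origin; MH is horizontal with |MH| = 35.0 and H on the −x side, so H = (-35.0, 0.00). A1 meets MH tangentially, so NH is at right angles to MH, so N = H + (0, 11.6) = (-35.0, 11.6). On A1, H sits at bearing -90° from N; a 73° counterclockwise sweep puts G at bearing -17°, so G = N + 11.6·(cos -17°, sin -17°) = (-23.9, 8.21). Then cos ∠MGH = GM·GH / (|GM||GH|), giving 125°.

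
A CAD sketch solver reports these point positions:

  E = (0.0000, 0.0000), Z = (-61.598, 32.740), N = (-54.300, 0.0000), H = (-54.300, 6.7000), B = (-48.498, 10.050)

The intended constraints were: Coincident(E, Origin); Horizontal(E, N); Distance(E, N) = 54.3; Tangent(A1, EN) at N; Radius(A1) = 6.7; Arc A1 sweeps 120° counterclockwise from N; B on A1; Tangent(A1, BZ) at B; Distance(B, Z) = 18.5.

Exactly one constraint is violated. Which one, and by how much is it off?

Distance(B, Z) = 18.5 — off by 7.70.

E = (0.00, 0.00) ✓; E.y = 0.00, N.y = 0.00 ✓; |EN| = 54.30 ✓; ∠(HN, NE) = 90.00° ✓; |HN| = 6.700 ✓; bearing(H→B) − bearing(H→N) = 120.0° ✓; |HB| = 6.700 ✓; ∠(HB, BZ) = 90.00° ✓; |BZ| = 26.20 ✗.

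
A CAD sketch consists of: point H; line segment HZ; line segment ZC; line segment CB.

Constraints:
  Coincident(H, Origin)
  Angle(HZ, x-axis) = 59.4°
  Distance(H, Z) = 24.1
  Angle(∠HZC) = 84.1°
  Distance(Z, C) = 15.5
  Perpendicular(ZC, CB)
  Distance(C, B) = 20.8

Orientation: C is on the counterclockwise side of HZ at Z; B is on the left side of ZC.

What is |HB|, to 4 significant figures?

13.40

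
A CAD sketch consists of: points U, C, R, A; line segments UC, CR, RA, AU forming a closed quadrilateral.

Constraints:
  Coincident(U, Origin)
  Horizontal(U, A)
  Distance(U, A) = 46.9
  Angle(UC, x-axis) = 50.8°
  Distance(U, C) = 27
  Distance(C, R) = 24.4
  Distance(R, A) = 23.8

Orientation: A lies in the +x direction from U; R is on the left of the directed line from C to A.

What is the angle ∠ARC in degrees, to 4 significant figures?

98.22°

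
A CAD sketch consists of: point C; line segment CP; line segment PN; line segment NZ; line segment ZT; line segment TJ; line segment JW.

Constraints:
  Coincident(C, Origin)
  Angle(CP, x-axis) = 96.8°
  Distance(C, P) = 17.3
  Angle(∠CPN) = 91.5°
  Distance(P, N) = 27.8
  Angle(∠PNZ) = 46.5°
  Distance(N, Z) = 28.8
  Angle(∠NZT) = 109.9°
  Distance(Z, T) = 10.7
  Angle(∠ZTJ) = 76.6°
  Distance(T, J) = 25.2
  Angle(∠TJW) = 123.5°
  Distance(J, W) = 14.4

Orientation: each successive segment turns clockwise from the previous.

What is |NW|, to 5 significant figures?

2.6410

∠ZTJ = 76.6° gives TJ at 61.300° from the x-axis; with |TJ| = 25.2, J = (10.640, 22.585). ∠TJW = 123.5° gives JW at 4.8000° from the x-axis; with |JW| = 14.4, W = (24.990, 23.790). Then |NW| = |W − N| = 2.6410.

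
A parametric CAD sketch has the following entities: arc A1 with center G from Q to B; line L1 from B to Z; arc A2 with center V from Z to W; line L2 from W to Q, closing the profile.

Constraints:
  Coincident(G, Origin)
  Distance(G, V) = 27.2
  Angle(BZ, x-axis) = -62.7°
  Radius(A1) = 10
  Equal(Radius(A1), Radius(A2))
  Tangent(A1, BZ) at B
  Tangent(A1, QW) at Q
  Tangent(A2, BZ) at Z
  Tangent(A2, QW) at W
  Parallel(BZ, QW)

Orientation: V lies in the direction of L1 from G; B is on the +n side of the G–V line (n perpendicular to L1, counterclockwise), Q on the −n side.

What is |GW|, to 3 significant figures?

29.0

The slot axis is L1's direction at -62.7°, so u = (cos -62.7°, sin -62.7°) = (0.459, -0.889) and n = (−sin -62.7°, cos -62.7°) = (0.889, 0.459). G is at the origin and V lies 27.2 along u from G, so V = 27.2·u = (12.5, -24.2). Tangency of A1 to both parallel lines with radius 10.0 puts B and Q at G ± 10.0·n: B = (8.89, 4.59), Q = (-8.89, -4.59). Equal radii place Z and W the same way about V: Z = V + 10.0·n = (21.4, -19.6), W = V − 10.0·n = (3.59, -28.8). Then |GW| = |W − G| = 29.0.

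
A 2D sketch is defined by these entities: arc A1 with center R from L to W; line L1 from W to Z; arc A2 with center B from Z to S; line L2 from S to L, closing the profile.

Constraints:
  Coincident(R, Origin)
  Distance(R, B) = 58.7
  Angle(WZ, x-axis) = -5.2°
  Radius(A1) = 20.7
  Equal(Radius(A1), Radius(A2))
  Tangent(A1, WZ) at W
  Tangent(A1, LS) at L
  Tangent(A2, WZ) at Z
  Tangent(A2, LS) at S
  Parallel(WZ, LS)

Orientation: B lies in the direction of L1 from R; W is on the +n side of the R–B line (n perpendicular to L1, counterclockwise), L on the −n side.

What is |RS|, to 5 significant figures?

62.243

The slot axis is L1's direction at -5.2°, so u = (cos -5.2°, sin -5.2°) = (0.99588, -0.090633) and n = (−sin -5.2°, cos -5.2°) = (0.090633, 0.99588). R is at the origin and B lies 58.7 along u from R, so B = 58.7·u = (58.458, -5.3201). Tangency of A1 to both parallel lines with radius 20.7 puts W and L at R ± 20.7·n: W = (1.8761, 20.615), L = (-1.8761, -20.615). Equal radii place Z and S the same way about B: Z = B + 20.7·n = (60.335, 15.295), S = B − 20.7·n = (56.582, -25.935). Then |RS| = |S − R| = 62.243.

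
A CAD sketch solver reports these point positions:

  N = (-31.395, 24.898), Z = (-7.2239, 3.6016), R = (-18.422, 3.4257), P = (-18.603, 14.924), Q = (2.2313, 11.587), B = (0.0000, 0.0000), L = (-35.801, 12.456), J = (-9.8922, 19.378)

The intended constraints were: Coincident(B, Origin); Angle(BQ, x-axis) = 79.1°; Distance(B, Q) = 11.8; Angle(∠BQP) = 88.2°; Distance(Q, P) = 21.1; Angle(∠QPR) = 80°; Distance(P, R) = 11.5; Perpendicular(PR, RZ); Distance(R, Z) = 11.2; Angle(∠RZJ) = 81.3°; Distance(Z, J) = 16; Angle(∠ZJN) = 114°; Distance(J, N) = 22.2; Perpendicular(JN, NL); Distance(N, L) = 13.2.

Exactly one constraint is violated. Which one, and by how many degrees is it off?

Perpendicular(JN, NL) — off by 5.10°.

B = (0.00, 0.00) ✓; BQ at 79.10° ✓; |BQ| = 11.80 ✓; ∠BQP = 88.20° ✓; |QP| = 21.10 ✓; ∠QPR = 80.00° ✓; |PR| = 11.50 ✓; ∠(PR, RZ) = 90.00° ✓; |RZ| = 11.20 ✓; ∠RZJ = 81.30° ✓; |ZJ| = 16.00 ✓; ∠ZJN = 114.0° ✓; |JN| = 22.20 ✓; ∠(JN, NL) = 84.90° ✗; |NL| = 13.20 ✓.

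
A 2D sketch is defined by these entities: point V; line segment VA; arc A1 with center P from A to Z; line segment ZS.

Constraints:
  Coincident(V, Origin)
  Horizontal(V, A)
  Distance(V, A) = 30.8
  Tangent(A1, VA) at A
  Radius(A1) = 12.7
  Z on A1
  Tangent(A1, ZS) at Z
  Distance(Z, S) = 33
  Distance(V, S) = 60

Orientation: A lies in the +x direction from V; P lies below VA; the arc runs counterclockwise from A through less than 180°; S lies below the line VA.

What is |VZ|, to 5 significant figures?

27.561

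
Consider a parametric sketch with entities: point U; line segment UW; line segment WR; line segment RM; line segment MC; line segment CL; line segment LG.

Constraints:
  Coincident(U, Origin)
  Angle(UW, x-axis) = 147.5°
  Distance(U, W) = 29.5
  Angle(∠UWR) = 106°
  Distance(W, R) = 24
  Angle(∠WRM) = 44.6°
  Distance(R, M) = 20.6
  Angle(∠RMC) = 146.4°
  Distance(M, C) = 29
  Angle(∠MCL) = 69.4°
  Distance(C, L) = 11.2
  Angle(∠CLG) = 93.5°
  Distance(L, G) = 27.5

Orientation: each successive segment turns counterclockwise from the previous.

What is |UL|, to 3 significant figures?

21.4

U is at the origin; UW runs at 147.5° with length 29.5, so W = (-24.9, 15.9). ∠UWR = 106.0° gives WR at -138° from the x-axis; with |WR| = 24.0, R = (-42.9, -0.0525). ∠WRM = 44.6° gives RM at -3.10° from the x-axis; with |RM| = 20.6, M = (-22.3, -1.17). ∠RMC = 146.4° gives MC at 30.5° from the x-axis; with |MC| = 29.0, C = (2.70, 13.6). ∠MCL = 69.4° gives CL at 141° from the x-axis; with |CL| = 11.2, L = (-6.01, 20.6). Then |UL| = |L − U| = 21.4.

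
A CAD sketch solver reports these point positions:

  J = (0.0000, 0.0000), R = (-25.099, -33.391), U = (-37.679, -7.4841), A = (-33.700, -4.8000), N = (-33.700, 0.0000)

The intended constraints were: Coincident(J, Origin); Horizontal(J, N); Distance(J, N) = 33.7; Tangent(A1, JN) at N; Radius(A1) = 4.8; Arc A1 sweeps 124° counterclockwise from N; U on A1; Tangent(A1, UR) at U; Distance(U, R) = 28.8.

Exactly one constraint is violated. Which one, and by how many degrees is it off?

Tangent(A1, UR) at U — off by 8.10°.

J = (0.00, 0.00) ✓; J.y = 0.00, N.y = 0.00 ✓; |JN| = 33.70 ✓; ∠(AN, NJ) = 90.00° ✓; |AN| = 4.800 ✓; bearing(A→U) − bearing(A→N) = 124.0° ✓; |AU| = 4.800 ✓; ∠(AU, UR) = 98.10° ✗; |UR| = 28.80 ✓.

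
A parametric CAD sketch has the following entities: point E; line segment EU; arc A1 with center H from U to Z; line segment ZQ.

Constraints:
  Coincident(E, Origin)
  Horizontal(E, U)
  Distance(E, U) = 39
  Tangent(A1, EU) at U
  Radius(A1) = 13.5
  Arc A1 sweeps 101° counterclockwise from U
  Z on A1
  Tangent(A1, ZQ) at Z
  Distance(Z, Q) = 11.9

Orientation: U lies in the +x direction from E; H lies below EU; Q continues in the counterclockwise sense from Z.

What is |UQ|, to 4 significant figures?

29.85

On A1, U sits at bearing 90° from H; a 101° counterclockwise sweep puts Z at bearing 191°, so Z = H + 13.5·(cos 191°, sin 191°) = (25.75, -16.08). Since A1 is tangent to ZQ there, HZ ⟂ ZQ, so ZQ runs along (−sin 191°, cos 191°); with |ZQ| = 11.9, Q = (28.02, -27.76). Then |UQ| = |Q − U| = 29.85.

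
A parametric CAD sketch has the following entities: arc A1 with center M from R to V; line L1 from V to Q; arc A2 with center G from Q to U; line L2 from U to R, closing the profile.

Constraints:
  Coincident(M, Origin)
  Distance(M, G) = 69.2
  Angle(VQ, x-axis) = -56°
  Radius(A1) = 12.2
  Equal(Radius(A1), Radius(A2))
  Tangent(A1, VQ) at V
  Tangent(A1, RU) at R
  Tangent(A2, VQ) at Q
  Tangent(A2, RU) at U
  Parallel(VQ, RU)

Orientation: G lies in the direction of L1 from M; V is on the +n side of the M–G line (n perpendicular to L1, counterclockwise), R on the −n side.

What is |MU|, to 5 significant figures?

70.267

The slot axis is L1's direction at -56.0°, so u = (cos -56.0°, sin -56.0°) = (0.55919, -0.82904) and n = (−sin -56.0°, cos -56.0°) = (0.82904, 0.55919). M is at the origin and G lies 69.2 along u from M, so G = 69.2·u = (38.696, -57.369). Tangency of A1 to both parallel lines with radius 12.2 puts V and R at M ± 12.2·n: V = (10.114, 6.8222), R = (-10.114, -6.8222). Equal radii place Q and U the same way about G: Q = G + 12.2·n = (48.810, -50.547), U = G − 12.2·n = (28.582, -64.192). Then |MU| = |U − M| = 70.267.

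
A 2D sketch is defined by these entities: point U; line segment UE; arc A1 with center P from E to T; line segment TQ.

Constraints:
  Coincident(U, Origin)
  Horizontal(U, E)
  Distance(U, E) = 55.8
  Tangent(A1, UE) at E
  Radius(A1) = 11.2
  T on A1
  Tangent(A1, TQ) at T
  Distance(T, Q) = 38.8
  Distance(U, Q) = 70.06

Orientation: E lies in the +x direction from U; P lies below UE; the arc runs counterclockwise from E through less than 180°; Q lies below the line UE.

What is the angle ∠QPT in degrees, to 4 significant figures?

73.90°

U is at the origin; UE is horizontal with |UE| = 55.8 and E on the +x side, so E = (55.80, 0.000). Since A1 is tangent to UE there, PE ⟂ UE, so P = E + (0, -11.2) = (55.80, -11.20). Since PT ⟂ TQ (tangency), |PQ| = √(11.2² + 38.8²) = 40.38 regardless of where T sits on A1. So Q lies on both circle(U, 70.06) and circle(P, 40.38); the below-UE intersection is Q = (48.18, -50.86). T is the foot of the tangent from Q: T = (44.65, -12.22).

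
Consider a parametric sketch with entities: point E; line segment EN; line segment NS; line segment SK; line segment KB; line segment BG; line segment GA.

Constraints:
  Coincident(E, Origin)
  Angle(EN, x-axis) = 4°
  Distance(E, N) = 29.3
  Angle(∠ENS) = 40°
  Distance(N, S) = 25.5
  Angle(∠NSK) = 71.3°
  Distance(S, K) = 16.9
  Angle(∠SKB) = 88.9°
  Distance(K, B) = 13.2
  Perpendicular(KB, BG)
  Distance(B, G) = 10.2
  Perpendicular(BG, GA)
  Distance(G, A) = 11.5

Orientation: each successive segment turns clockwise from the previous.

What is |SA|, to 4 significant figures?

6.837

The perpendicularity gives BG at right angles to KB, so BG runs at -65.80°; with |BG| = 10.2, G = (19.88, -4.284). The perpendicularity gives GA at right angles to BG, so GA runs at -155.8°; with |GA| = 11.5, A = (9.395, -8.998). Then |SA| = |A − S| = 6.837.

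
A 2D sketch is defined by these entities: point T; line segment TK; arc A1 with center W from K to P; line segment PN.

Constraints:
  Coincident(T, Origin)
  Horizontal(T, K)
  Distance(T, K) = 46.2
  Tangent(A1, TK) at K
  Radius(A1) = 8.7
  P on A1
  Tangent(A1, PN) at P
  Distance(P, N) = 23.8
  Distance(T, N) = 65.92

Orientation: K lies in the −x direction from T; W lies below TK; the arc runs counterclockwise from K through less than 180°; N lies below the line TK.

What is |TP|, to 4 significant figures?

55.32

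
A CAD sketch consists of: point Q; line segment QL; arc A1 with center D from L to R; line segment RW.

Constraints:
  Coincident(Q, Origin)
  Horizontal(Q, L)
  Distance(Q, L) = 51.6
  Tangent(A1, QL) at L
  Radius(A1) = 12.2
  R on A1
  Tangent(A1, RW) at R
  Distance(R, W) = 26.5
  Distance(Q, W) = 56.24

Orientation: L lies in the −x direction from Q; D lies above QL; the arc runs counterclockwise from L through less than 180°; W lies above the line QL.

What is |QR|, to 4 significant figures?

41.39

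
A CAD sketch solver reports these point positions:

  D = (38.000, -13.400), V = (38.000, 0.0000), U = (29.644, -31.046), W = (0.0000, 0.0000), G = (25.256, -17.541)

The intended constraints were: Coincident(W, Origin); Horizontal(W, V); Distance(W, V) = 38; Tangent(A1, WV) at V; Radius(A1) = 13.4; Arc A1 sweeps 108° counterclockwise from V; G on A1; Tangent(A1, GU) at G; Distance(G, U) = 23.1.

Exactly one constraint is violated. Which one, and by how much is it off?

Distance(G, U) = 23.1 — off by 8.90.

W = (0.00, 0.00) ✓; W.y = 0.00, V.y = 0.00 ✓; |WV| = 38.00 ✓; ∠(DV, VW) = 90.00° ✓; |DV| = 13.40 ✓; bearing(D→G) − bearing(D→V) = 108.0° ✓; |DG| = 13.40 ✓; ∠(DG, GU) = 90.00° ✓; |GU| = 14.20 ✗.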